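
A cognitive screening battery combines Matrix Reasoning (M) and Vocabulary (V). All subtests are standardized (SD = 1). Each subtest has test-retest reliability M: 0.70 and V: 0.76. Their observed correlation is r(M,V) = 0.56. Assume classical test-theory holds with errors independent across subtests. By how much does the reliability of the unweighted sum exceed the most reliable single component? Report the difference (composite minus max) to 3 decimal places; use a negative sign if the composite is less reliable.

0.067

Var(sum) = 2 + 1.12 = 3.12; true-score variance = 1.46 + 1.12 = 2.58; composite reliability = 0.8269.
Max component reliability = 0.7600.
Difference = 0.8269 − 0.7600 = 0.067.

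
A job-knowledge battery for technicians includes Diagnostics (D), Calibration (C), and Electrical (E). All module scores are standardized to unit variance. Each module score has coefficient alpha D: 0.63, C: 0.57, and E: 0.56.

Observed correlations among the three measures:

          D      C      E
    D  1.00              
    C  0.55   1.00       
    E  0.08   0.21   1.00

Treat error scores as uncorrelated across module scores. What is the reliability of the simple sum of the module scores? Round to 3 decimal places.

Var(D+C+E) = 3 + 2·[0.55 + 0.08 + 0.21] = 3 + 1.68 = 4.68.
Under uncorrelated errors the observed covariances equal the true-score covariances, so only the own-variance terms attenuate.
True-score variance = [0.63 + 0.57 + 0.56] + 1.68 = 1.76 + 1.68 = 3.44.
Reliability = 3.44 / 4.68 = 0.735.

0.735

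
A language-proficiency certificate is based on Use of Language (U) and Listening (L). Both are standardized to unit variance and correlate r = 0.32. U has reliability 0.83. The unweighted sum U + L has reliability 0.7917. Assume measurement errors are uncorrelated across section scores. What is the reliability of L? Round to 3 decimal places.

Var(U+L) = 2 + 2·0.32 = 2.640.
True-score variance = ρ_U + ρ_L + 2·0.32, so 0.7917 = (0.83 + ρ_L + 0.64) / 2.640.
ρ_L = 0.7917·2.640 − 0.83 − 0.64 = 0.620.

0.620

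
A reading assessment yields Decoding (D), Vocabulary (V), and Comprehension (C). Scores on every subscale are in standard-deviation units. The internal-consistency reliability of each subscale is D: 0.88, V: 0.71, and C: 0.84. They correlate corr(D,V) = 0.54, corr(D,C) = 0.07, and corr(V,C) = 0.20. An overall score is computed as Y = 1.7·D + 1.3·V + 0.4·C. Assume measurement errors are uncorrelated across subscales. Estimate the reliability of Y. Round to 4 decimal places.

0.8839

Var(Y) = 1.7² + 1.3² + 0.4² + 2·[2.21·0.54 + 0.68·0.07 + 0.52·0.20] = 4.74 + 2.69 = 7.43.
Under uncorrelated errors the observed covariances equal the true-score covariances, so only the own-variance terms attenuate.
True-score variance = [1.7²·0.88 + 1.3²·0.71 + 0.4²·0.84] + 2.69 = 3.8775 + 2.69 = 6.5675.
Reliability = 6.5675 / 7.43 = 0.8839.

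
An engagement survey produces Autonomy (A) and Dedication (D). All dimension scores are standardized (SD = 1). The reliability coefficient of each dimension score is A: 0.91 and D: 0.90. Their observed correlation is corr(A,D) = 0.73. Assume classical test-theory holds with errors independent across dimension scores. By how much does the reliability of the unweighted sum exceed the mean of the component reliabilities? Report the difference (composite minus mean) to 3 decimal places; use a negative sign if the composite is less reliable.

0.040

Var(sum) = 2 + 1.46 = 3.46; true-score variance = 1.81 + 1.46 = 3.27; composite reliability = 0.9451.
Mean component reliability = 0.9050.
Difference = 0.9451 − 0.9050 = 0.040.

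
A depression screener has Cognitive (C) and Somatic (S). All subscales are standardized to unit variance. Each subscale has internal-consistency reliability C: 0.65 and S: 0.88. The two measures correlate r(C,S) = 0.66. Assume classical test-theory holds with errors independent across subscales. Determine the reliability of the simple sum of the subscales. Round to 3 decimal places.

Var(C+S) = 2 + 2·[0.66] = 2 + 1.32 = 3.32.
Because errors are independent across components, Cov(Tᵢ,Tⱼ) = Cov(Xᵢ,Xⱼ); the off-diagonal part of the true-score variance is the same as above.
True-score variance = [0.65 + 0.88] + 1.32 = 1.53 + 1.32 = 2.85.
Reliability = 2.85 / 3.32 = 0.858.

0.858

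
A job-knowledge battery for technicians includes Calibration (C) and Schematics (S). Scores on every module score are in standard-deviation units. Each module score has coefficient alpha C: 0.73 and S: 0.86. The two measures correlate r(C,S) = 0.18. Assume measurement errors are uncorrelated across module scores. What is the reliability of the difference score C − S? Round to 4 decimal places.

Var(C−S) = 1 + 1 − 2·0.18 = 2 − 0.36 = 1.64.
With uncorrelated errors the cross-covariances are all true-score covariance, so they carry over unchanged; only the diagonal terms shrink to ρᵢσᵢ².
True-score variance = [0.73 + 0.86] − 0.36 = 1.59 − 0.36 = 1.23.
Reliability = 1.23 / 1.64 = 0.7500.

0.7500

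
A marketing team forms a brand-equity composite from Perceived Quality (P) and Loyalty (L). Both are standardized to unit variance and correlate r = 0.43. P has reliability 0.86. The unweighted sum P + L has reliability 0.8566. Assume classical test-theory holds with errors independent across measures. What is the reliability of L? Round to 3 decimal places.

Var(P+L) = 2 + 2·0.43 = 2.860.
True-score variance = ρ_P + ρ_L + 2·0.43, so 0.8566 = (0.86 + ρ_L + 0.86) / 2.860.
ρ_L = 0.8566·2.860 − 0.86 − 0.86 = 0.730.

0.730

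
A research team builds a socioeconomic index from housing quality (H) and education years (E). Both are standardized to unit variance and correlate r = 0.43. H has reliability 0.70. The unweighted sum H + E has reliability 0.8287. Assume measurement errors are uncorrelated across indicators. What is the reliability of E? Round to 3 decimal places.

Var(H+E) = 2 + 2·0.43 = 2.860.
True-score variance = ρ_H + ρ_E + 2·0.43, so 0.8287 = (0.70 + ρ_E + 0.86) / 2.860.
ρ_E = 0.8287·2.860 − 0.70 − 0.86 = 0.810.

0.810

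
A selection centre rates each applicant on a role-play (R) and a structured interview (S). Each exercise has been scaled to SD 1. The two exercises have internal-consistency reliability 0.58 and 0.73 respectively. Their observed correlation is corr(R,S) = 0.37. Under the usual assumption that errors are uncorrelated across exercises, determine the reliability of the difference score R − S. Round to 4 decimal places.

Var(R−S) = 1 + 1 − 2·0.37 = 2 − 0.74 = 1.26.
Under uncorrelated errors the observed covariances equal the true-score covariances, so only the own-variance terms attenuate.
True-score variance = [0.58 + 0.73] − 0.74 = 1.31 − 0.74 = 0.57.
Reliability = 0.57 / 1.26 = 0.4524.

0.4524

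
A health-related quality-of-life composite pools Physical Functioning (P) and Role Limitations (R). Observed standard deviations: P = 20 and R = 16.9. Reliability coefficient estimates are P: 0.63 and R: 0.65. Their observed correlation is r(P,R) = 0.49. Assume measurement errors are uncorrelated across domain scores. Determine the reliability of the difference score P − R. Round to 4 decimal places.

Var(P−R) = 20² + 16.9² − 2·20·16.9·0.49 = 685.61 − 331.24 = 354.37.
With uncorrelated errors the cross-covariances are all true-score covariance, so they carry over unchanged; only the diagonal terms shrink to ρᵢσᵢ².
True-score variance = [20²·0.63 + 16.9²·0.65] − 331.24 = 437.646 − 331.24 = 106.406.
Reliability = 106.406 / 354.37 = 0.3003.

0.3003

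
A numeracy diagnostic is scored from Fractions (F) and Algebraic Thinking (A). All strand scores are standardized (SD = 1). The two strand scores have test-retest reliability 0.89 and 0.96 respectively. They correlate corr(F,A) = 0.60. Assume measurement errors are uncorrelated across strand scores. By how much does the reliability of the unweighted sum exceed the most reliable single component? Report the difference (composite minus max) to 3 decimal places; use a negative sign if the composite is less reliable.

-0.007

Var(sum) = 2 + 1.2 = 3.2; true-score variance = 1.85 + 1.2 = 3.05; composite reliability = 0.9531.
Max component reliability = 0.9600.
Difference = 0.9531 − 0.9600 = -0.007.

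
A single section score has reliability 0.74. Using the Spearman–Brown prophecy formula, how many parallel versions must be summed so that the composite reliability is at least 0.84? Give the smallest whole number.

2

k ≥ ρ*(1−ρ₁)/(ρ₁(1−ρ*)) = 0.84·0.26 / (0.74·0.16) = 1.845.
Smallest integer k = 2.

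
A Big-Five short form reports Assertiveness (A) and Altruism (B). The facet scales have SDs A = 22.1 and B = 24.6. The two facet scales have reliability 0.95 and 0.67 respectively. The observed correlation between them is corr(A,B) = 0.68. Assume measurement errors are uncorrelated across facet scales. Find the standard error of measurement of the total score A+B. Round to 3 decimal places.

14.971

Var(total) = 1093.57 + 739.378 = 1832.95.
True-score variance = 869.447 + 739.378 = 1608.82, so reliability = 0.8777.
Error variance = 1832.95 − 1608.82 = 224.123; SEM = √224.123 = 14.971.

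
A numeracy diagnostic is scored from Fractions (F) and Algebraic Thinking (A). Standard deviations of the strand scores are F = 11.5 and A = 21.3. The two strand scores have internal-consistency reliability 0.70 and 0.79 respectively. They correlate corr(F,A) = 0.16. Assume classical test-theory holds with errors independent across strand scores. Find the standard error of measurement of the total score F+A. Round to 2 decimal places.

11.62

Var(total) = 585.94 + 78.384 = 664.324.
True-score variance = 450.99 + 78.384 = 529.374, so reliability = 0.7969.
Error variance = 664.324 − 529.374 = 134.95; SEM = √134.95 = 11.62.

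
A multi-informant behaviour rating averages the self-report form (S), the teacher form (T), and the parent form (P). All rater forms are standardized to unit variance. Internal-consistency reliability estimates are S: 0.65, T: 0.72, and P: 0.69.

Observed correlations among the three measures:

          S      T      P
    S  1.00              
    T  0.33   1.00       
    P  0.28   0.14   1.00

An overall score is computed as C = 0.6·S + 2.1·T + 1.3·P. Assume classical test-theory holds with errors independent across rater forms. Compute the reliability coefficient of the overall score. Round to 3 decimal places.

0.778

Var(C) = 0.6² + 2.1² + 1.3² + 2·[1.26·0.33 + 0.78·0.28 + 2.73·0.14] = 6.46 + 2.0328 = 8.4928.
With uncorrelated errors the cross-covariances are all true-score covariance, so they carry over unchanged; only the diagonal terms shrink to ρᵢσᵢ².
True-score variance = [0.6²·0.65 + 2.1²·0.72 + 1.3²·0.69] + 2.0328 = 4.5753 + 2.0328 = 6.6081.
Reliability = 6.6081 / 8.4928 = 0.778.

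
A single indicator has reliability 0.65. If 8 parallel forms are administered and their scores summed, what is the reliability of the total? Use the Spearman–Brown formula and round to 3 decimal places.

ρ_k = kρ / (1 + (k−1)ρ) = 8·0.65 / (1 + 7·0.65) = 5.200 / 5.550 = 0.937.

0.937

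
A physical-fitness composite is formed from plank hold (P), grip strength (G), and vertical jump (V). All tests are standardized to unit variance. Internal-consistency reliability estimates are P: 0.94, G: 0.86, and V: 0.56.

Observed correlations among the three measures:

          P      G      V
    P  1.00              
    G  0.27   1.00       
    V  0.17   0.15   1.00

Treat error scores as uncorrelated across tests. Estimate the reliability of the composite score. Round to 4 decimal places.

0.8469

Var(P+G+V) = 3 + 2·[0.27 + 0.17 + 0.15] = 3 + 1.18 = 4.18.
Under uncorrelated errors the observed covariances equal the true-score covariances, so only the own-variance terms attenuate.
True-score variance = [0.94 + 0.86 + 0.56] + 1.18 = 2.36 + 1.18 = 3.54.
Reliability = 3.54 / 4.18 = 0.8469.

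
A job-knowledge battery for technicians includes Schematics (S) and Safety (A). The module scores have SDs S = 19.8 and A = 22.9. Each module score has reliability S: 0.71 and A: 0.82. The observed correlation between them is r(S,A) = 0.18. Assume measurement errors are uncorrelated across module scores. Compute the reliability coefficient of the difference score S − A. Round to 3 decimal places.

0.724

Var(S−A) = 19.8² + 22.9² − 2·19.8·22.9·0.18 = 916.45 − 163.231 = 753.219.
Under uncorrelated errors the observed covariances equal the true-score covariances, so only the own-variance terms attenuate.
True-score variance = [19.8²·0.71 + 22.9²·0.82] − 163.231 = 708.365 − 163.231 = 545.133.
Reliability = 545.133 / 753.219 = 0.724.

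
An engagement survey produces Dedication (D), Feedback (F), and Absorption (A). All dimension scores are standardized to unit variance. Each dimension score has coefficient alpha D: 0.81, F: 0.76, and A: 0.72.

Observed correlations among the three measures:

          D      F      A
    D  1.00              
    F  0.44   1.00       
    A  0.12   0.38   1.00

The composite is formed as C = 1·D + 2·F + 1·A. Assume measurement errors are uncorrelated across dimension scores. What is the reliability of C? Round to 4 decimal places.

0.8498

Var(C) = 1 + 2² + 1 + 2·[2·0.44 + 0.12 + 2·0.38] = 6 + 3.52 = 9.52.
Because errors are independent across components, Cov(Tᵢ,Tⱼ) = Cov(Xᵢ,Xⱼ); the off-diagonal part of the true-score variance is the same as above.
True-score variance = [0.81 + 2²·0.76 + 0.72] + 3.52 = 4.57 + 3.52 = 8.09.
Reliability = 8.09 / 9.52 = 0.8498.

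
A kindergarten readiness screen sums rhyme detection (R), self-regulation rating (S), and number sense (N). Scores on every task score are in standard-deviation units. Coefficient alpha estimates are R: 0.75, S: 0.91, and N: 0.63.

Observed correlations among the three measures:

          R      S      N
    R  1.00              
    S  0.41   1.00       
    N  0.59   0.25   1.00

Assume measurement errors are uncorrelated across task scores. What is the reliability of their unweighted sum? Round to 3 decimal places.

0.871

Var(R+S+N) = 3 + 2·[0.41 + 0.59 + 0.25] = 3 + 2.5 = 5.5.
With uncorrelated errors the cross-covariances are all true-score covariance, so they carry over unchanged; only the diagonal terms shrink to ρᵢσᵢ².
True-score variance = [0.75 + 0.91 + 0.63] + 2.5 = 2.29 + 2.5 = 4.79.
Reliability = 4.79 / 5.5 = 0.871.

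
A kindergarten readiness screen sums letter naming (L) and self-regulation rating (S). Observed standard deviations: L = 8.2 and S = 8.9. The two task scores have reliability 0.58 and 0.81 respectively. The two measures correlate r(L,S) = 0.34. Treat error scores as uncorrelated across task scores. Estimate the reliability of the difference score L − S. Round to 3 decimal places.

0.553

Var(L−S) = 8.2² + 8.9² − 2·8.2·8.9·0.34 = 146.45 − 49.6264 = 96.8236.
With uncorrelated errors the cross-covariances are all true-score covariance, so they carry over unchanged; only the diagonal terms shrink to ρᵢσᵢ².
True-score variance = [8.2²·0.58 + 8.9²·0.81] − 49.6264 = 103.159 − 49.6264 = 53.5329.
Reliability = 53.5329 / 96.8236 = 0.553.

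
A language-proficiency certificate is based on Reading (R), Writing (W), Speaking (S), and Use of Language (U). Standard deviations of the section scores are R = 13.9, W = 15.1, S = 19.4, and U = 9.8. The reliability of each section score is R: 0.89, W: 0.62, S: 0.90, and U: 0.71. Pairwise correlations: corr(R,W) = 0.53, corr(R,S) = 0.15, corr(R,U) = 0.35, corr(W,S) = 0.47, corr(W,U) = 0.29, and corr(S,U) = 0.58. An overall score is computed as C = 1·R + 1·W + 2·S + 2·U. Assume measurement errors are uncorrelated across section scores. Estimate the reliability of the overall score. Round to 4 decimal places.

0.9176

Var(C) = 13.9² + 15.1² + 2²·19.4² + 2²·9.8² + 2·[13.9·15.1·0.53 + 2·13.9·19.4·0.15 + 2·13.9·9.8·0.35 + 2·15.1·19.4·0.47 + 2·15.1·9.8·0.29 + 4·19.4·9.8·0.58] = 2310.82 + 2179.53 = 4490.35.
Under uncorrelated errors the observed covariances equal the true-score covariances, so only the own-variance terms attenuate.
True-score variance = [13.9²·0.89 + 15.1²·0.62 + 2²·19.4²·0.90 + 2²·9.8²·0.71] + 2179.53 = 1940.97 + 2179.53 = 4120.5.
Reliability = 4120.5 / 4490.35 = 0.9176.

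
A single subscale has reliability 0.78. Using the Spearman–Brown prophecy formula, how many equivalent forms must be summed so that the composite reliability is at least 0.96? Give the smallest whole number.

k ≥ ρ*(1−ρ₁)/(ρ₁(1−ρ*)) = 0.96·0.22 / (0.78·0.04) = 6.769.
Smallest integer k = 7.

7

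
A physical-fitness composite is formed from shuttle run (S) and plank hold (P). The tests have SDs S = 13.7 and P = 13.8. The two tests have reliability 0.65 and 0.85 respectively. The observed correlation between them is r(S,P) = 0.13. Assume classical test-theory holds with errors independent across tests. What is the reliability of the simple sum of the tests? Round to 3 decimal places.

Var(S+P) = 13.7² + 13.8² + 2·[13.7·13.8·0.13] = 378.13 + 49.1556 = 427.286.
With uncorrelated errors the cross-covariances are all true-score covariance, so they carry over unchanged; only the diagonal terms shrink to ρᵢσᵢ².
True-score variance = [13.7²·0.65 + 13.8²·0.85] + 49.1556 = 283.873 + 49.1556 = 333.028.
Reliability = 333.028 / 427.286 = 0.779.

0.779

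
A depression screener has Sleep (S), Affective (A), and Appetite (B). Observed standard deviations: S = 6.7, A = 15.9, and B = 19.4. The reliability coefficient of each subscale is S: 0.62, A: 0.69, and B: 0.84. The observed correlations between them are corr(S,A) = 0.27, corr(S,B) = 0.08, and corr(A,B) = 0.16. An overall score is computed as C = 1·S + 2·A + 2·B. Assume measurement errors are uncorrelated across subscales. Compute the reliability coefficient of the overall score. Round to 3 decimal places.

0.816

Var(C) = 6.7² + 2²·15.9² + 2²·19.4² + 2·[2·6.7·15.9·0.27 + 2·6.7·19.4·0.08 + 4·15.9·19.4·0.16] = 2561.57 + 551.475 = 3113.04.
With uncorrelated errors the cross-covariances are all true-score covariance, so they carry over unchanged; only the diagonal terms shrink to ρᵢσᵢ².
True-score variance = [6.7²·0.62 + 2²·15.9²·0.69 + 2²·19.4²·0.84] + 551.475 = 1990.16 + 551.475 = 2541.63.
Reliability = 2541.63 / 3113.04 = 0.816.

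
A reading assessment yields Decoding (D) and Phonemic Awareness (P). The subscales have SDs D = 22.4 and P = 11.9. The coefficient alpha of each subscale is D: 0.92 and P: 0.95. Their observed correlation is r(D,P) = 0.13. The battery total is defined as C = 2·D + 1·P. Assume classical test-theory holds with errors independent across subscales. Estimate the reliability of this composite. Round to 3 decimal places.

Var(C) = 2²·22.4² + 11.9² + 2·[2·22.4·11.9·0.13] = 2148.65 + 138.611 = 2287.26.
Because errors are independent across components, Cov(Tᵢ,Tⱼ) = Cov(Xᵢ,Xⱼ); the off-diagonal part of the true-score variance is the same as above.
True-score variance = [2²·22.4²·0.92 + 11.9²·0.95] + 138.611 = 1981.01 + 138.611 = 2119.62.
Reliability = 2119.62 / 2287.26 = 0.927.

0.927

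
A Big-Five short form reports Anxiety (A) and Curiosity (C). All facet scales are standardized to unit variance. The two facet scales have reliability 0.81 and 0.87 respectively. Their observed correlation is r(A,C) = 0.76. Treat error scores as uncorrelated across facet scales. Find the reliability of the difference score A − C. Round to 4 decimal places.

Var(A−C) = 1 + 1 − 2·0.76 = 2 − 1.52 = 0.48.
With uncorrelated errors the cross-covariances are all true-score covariance, so they carry over unchanged; only the diagonal terms shrink to ρᵢσᵢ².
True-score variance = [0.81 + 0.87] − 1.52 = 1.68 − 1.52 = 0.16.
Reliability = 0.16 / 0.48 = 0.3333.

0.3333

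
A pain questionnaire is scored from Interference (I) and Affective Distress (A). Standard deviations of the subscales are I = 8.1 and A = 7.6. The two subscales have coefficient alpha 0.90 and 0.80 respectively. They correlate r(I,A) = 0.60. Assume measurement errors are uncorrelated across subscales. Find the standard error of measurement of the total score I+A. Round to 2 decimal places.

4.26

Var(total) = 123.37 + 73.872 = 197.242.
True-score variance = 105.257 + 73.872 = 179.129, so reliability = 0.9082.
Error variance = 197.242 − 179.129 = 18.113; SEM = √18.113 = 4.26.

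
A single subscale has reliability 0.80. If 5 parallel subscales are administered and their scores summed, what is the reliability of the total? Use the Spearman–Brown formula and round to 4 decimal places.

0.9524

ρ_k = kρ / (1 + (k−1)ρ) = 5·0.80 / (1 + 4·0.80) = 4.000 / 4.200 = 0.9524.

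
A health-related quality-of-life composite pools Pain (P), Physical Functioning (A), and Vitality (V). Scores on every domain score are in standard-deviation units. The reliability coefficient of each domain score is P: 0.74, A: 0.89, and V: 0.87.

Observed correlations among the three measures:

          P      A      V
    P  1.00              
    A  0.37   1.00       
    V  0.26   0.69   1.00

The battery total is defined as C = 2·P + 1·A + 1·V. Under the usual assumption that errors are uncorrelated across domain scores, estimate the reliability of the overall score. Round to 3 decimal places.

Var(C) = 2² + 1 + 1 + 2·[2·0.37 + 2·0.26 + 0.69] = 6 + 3.9 = 9.9.
With uncorrelated errors the cross-covariances are all true-score covariance, so they carry over unchanged; only the diagonal terms shrink to ρᵢσᵢ².
True-score variance = [2²·0.74 + 0.89 + 0.87] + 3.9 = 4.72 + 3.9 = 8.62.
Reliability = 8.62 / 9.9 = 0.871.

0.871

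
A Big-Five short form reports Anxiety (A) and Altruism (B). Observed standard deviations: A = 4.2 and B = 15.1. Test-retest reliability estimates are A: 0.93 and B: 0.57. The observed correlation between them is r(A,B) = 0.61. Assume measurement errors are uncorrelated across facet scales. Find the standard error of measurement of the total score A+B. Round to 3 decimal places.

9.964

Var(total) = 245.65 + 77.3724 = 323.022.
True-score variance = 146.371 + 77.3724 = 223.743, so reliability = 0.6927.
Error variance = 323.022 − 223.743 = 99.2791; SEM = √99.2791 = 9.964.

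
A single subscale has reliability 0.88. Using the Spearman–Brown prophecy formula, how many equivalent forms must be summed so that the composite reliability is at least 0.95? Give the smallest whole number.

3

k ≥ ρ*(1−ρ₁)/(ρ₁(1−ρ*)) = 0.95·0.12 / (0.88·0.05) = 2.591.
Smallest integer k = 3.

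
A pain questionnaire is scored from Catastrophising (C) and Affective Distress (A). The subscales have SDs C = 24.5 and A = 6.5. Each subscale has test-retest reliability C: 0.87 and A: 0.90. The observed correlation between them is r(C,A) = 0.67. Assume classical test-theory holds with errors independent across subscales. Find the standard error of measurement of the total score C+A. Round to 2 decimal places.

Var(total) = 642.5 + 213.395 = 855.895.
True-score variance = 560.242 + 213.395 = 773.637, so reliability = 0.9039.
Error variance = 855.895 − 773.637 = 82.2575; SEM = √82.2575 = 9.07.

9.07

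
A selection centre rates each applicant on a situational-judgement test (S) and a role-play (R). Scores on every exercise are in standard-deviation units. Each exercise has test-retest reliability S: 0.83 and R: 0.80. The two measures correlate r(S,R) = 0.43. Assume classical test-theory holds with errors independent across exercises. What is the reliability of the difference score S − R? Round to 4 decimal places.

0.6754

Var(S−R) = 1 + 1 − 2·0.43 = 2 − 0.86 = 1.14.
With uncorrelated errors the cross-covariances are all true-score covariance, so they carry over unchanged; only the diagonal terms shrink to ρᵢσᵢ².
True-score variance = [0.83 + 0.80] − 0.86 = 1.63 − 0.86 = 0.77.
Reliability = 0.77 / 1.14 = 0.6754.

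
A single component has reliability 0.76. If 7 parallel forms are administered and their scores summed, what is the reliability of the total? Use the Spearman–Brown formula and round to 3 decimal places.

0.957

ρ_k = kρ / (1 + (k−1)ρ) = 7·0.76 / (1 + 6·0.76) = 5.320 / 5.560 = 0.957.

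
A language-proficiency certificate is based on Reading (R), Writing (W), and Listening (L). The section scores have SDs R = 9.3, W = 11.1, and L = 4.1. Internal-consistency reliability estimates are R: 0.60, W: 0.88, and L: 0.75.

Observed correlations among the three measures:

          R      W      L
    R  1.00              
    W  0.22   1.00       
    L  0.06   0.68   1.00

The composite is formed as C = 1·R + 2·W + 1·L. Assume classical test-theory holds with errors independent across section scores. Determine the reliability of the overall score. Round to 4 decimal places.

Var(C) = 9.3² + 2²·11.1² + 4.1² + 2·[2·9.3·11.1·0.22 + 9.3·4.1·0.06 + 2·11.1·4.1·0.68] = 596.14 + 219.205 = 815.345.
Because errors are independent across components, Cov(Tᵢ,Tⱼ) = Cov(Xᵢ,Xⱼ); the off-diagonal part of the true-score variance is the same as above.
True-score variance = [9.3²·0.60 + 2²·11.1²·0.88 + 4.1²·0.75] + 219.205 = 498.201 + 219.205 = 717.406.
Reliability = 717.406 / 815.345 = 0.8799.

0.8799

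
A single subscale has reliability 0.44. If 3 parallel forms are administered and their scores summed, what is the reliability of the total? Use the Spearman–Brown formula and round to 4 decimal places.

ρ_k = kρ / (1 + (k−1)ρ) = 3·0.44 / (1 + 2·0.44) = 1.320 / 1.880 = 0.7021.

0.7021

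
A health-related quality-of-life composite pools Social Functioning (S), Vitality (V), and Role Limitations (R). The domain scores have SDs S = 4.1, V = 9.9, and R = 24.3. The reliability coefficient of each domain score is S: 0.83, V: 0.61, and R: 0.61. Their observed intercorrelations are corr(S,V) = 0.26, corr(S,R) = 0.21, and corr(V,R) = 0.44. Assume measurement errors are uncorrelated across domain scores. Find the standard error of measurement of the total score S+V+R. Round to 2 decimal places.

Var(total) = 705.31 + 274.653 = 979.963.
True-score variance = 433.937 + 274.653 = 708.59, so reliability = 0.7231.
Error variance = 979.963 − 708.59 = 271.373; SEM = √271.373 = 16.47.

16.47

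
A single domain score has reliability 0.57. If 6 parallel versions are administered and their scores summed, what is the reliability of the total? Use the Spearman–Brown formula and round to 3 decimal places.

0.888

ρ_k = kρ / (1 + (k−1)ρ) = 6·0.57 / (1 + 5·0.57) = 3.420 / 3.850 = 0.888.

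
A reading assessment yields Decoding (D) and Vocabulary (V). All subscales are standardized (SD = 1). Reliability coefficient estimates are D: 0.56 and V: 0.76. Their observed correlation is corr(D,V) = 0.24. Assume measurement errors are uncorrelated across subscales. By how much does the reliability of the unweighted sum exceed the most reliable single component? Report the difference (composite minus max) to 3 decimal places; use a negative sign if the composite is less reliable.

Var(sum) = 2 + 0.48 = 2.48; true-score variance = 1.32 + 0.48 = 1.8; composite reliability = 0.7258.
Max component reliability = 0.7600.
Difference = 0.7258 − 0.7600 = -0.034.

-0.034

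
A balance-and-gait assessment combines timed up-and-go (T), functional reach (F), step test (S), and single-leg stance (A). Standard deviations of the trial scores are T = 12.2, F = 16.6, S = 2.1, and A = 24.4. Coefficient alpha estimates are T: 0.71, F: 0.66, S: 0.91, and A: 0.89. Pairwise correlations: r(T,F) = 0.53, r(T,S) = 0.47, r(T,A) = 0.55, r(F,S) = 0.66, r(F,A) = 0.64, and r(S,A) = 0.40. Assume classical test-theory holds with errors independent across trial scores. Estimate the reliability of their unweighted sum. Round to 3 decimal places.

Var(T+F+S+A) = 12.2² + 16.6² + 2.1² + 24.4² + 2·[12.2·16.6·0.53 + 12.2·2.1·0.47 + 12.2·24.4·0.55 + 16.6·2.1·0.66 + 16.6·24.4·0.64 + 2.1·24.4·0.40] = 1024.17 + 1171.66 = 2195.83.
With uncorrelated errors the cross-covariances are all true-score covariance, so they carry over unchanged; only the diagonal terms shrink to ρᵢσᵢ².
True-score variance = [12.2²·0.71 + 16.6²·0.66 + 2.1²·0.91 + 24.4²·0.89] + 1171.66 = 821.429 + 1171.66 = 1993.09.
Reliability = 1993.09 / 2195.83 = 0.908.

0.908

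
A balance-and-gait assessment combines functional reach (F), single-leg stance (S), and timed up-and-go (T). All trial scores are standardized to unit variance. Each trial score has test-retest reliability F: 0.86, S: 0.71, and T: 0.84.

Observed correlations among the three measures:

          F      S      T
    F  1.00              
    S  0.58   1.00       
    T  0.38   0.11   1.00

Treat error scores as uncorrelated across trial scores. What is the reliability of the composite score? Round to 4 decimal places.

Var(F+S+T) = 3 + 2·[0.58 + 0.38 + 0.11] = 3 + 2.14 = 5.14.
Under uncorrelated errors the observed covariances equal the true-score covariances, so only the own-variance terms attenuate.
True-score variance = [0.86 + 0.71 + 0.84] + 2.14 = 2.41 + 2.14 = 4.55.
Reliability = 4.55 / 5.14 = 0.8852.

0.8852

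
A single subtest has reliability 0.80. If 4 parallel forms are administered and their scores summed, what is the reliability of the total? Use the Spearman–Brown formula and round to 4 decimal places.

ρ_k = kρ / (1 + (k−1)ρ) = 4·0.80 / (1 + 3·0.80) = 3.200 / 3.400 = 0.9412.

0.9412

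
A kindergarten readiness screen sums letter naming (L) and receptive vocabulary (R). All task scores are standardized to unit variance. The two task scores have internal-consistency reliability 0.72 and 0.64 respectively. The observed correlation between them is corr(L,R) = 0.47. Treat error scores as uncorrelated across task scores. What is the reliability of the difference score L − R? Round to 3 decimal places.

Var(L−R) = 1 + 1 − 2·0.47 = 2 − 0.94 = 1.06.
Because errors are independent across components, Cov(Tᵢ,Tⱼ) = Cov(Xᵢ,Xⱼ); the off-diagonal part of the true-score variance is the same as above.
True-score variance = [0.72 + 0.64] − 0.94 = 1.36 − 0.94 = 0.42.
Reliability = 0.42 / 1.06 = 0.396.

0.396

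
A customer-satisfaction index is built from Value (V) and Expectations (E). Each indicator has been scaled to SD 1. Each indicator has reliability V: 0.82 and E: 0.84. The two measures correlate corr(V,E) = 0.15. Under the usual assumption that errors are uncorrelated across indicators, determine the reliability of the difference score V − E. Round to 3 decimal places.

0.800

Var(V−E) = 1 + 1 − 2·0.15 = 2 − 0.3 = 1.7.
With uncorrelated errors the cross-covariances are all true-score covariance, so they carry over unchanged; only the diagonal terms shrink to ρᵢσᵢ².
True-score variance = [0.82 + 0.84] − 0.3 = 1.66 − 0.3 = 1.36.
Reliability = 1.36 / 1.7 = 0.800.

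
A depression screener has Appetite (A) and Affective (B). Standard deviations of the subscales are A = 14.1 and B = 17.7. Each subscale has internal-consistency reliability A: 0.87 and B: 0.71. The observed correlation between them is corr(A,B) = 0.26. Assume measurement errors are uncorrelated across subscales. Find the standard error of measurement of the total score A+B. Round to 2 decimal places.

Var(total) = 512.1 + 129.776 = 641.876.
True-score variance = 395.401 + 129.776 = 525.177, so reliability = 0.8182.
Error variance = 641.876 − 525.177 = 116.699; SEM = √116.699 = 10.80.

10.80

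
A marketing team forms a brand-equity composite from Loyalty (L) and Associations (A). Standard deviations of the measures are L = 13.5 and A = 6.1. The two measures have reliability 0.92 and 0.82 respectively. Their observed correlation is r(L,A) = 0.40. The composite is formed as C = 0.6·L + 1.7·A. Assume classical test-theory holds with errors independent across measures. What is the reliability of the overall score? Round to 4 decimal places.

Var(C) = 0.6²·13.5² + 1.7²·6.1² + 2·[1.02·13.5·6.1·0.40] = 173.147 + 67.1976 = 240.344.
Because errors are independent across components, Cov(Tᵢ,Tⱼ) = Cov(Xᵢ,Xⱼ); the off-diagonal part of the true-score variance is the same as above.
True-score variance = [0.6²·13.5²·0.92 + 1.7²·6.1²·0.82] + 67.1976 = 148.541 + 67.1976 = 215.739.
Reliability = 215.739 / 240.344 = 0.8976.

0.8976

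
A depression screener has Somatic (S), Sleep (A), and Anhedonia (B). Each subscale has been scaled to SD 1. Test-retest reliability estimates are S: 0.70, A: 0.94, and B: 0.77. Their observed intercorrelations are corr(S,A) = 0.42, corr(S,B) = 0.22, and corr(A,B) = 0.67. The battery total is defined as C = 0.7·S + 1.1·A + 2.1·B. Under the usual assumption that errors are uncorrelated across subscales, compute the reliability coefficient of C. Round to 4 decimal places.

Var(C) = 0.7² + 1.1² + 2.1² + 2·[0.77·0.42 + 1.47·0.22 + 2.31·0.67] = 6.11 + 4.389 = 10.499.
Under uncorrelated errors the observed covariances equal the true-score covariances, so only the own-variance terms attenuate.
True-score variance = [0.7²·0.70 + 1.1²·0.94 + 2.1²·0.77] + 4.389 = 4.8761 + 4.389 = 9.2651.
Reliability = 9.2651 / 10.499 = 0.8825.

0.8825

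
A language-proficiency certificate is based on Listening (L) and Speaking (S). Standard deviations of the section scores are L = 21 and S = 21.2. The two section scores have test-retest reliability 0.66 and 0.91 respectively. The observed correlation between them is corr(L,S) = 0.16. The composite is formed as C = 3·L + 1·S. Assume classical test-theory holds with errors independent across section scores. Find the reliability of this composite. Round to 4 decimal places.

Var(C) = 3²·21² + 21.2² + 2·[3·21·21.2·0.16] = 4418.44 + 427.392 = 4845.83.
Under uncorrelated errors the observed covariances equal the true-score covariances, so only the own-variance terms attenuate.
True-score variance = [3²·21²·0.66 + 21.2²·0.91] + 427.392 = 3028.53 + 427.392 = 3455.92.
Reliability = 3455.92 / 4845.83 = 0.7132.

0.7132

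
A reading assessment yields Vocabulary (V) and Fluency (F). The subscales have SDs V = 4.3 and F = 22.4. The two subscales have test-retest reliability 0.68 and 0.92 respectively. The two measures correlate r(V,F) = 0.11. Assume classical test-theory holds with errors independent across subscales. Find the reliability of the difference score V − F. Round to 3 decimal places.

0.908

Var(V−F) = 4.3² + 22.4² − 2·4.3·22.4·0.11 = 520.25 − 21.1904 = 499.06.
With uncorrelated errors the cross-covariances are all true-score covariance, so they carry over unchanged; only the diagonal terms shrink to ρᵢσᵢ².
True-score variance = [4.3²·0.68 + 22.4²·0.92] − 21.1904 = 474.192 − 21.1904 = 453.002.
Reliability = 453.002 / 499.06 = 0.908.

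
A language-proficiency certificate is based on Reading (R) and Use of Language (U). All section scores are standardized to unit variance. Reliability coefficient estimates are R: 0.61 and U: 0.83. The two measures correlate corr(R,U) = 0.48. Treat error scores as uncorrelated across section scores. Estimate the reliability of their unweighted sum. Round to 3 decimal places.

0.811

Var(R+U) = 2 + 2·[0.48] = 2 + 0.96 = 2.96.
With uncorrelated errors the cross-covariances are all true-score covariance, so they carry over unchanged; only the diagonal terms shrink to ρᵢσᵢ².
True-score variance = [0.61 + 0.83] + 0.96 = 1.44 + 0.96 = 2.4.
Reliability = 2.4 / 2.96 = 0.811.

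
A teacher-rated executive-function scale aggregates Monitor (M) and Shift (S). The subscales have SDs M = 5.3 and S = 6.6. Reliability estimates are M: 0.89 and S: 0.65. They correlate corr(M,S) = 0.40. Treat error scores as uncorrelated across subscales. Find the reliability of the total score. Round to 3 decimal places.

Var(M+S) = 5.3² + 6.6² + 2·[5.3·6.6·0.40] = 71.65 + 27.984 = 99.634.
Under uncorrelated errors the observed covariances equal the true-score covariances, so only the own-variance terms attenuate.
True-score variance = [5.3²·0.89 + 6.6²·0.65] + 27.984 = 53.3141 + 27.984 = 81.2981.
Reliability = 81.2981 / 99.634 = 0.816.

0.816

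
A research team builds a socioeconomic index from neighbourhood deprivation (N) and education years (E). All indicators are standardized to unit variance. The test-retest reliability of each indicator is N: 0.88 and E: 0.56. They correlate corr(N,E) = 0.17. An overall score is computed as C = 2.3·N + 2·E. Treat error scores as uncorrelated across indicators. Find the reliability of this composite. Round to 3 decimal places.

0.779

Var(C) = 2.3² + 2² + 2·[4.6·0.17] = 9.29 + 1.564 = 10.854.
Under uncorrelated errors the observed covariances equal the true-score covariances, so only the own-variance terms attenuate.
True-score variance = [2.3²·0.88 + 2²·0.56] + 1.564 = 6.8952 + 1.564 = 8.4592.
Reliability = 8.4592 / 10.854 = 0.779.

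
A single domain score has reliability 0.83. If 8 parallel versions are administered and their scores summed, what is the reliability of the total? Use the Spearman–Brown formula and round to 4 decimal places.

ρ_k = kρ / (1 + (k−1)ρ) = 8·0.83 / (1 + 7·0.83) = 6.640 / 6.810 = 0.9750.

0.9750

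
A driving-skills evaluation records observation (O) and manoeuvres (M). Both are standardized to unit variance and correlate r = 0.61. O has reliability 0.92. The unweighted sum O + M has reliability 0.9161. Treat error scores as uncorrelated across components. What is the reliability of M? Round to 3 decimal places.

Var(O+M) = 2 + 2·0.61 = 3.220.
True-score variance = ρ_O + ρ_M + 2·0.61, so 0.9161 = (0.92 + ρ_M + 1.22) / 3.220.
ρ_M = 0.9161·3.220 − 0.92 − 1.22 = 0.810.

0.810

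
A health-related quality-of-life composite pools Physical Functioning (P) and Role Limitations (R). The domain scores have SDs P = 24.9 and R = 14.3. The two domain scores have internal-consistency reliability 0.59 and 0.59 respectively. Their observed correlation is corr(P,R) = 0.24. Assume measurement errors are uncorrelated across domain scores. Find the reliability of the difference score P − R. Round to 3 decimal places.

0.483

Var(P−R) = 24.9² + 14.3² − 2·24.9·14.3·0.24 = 824.5 − 170.914 = 653.586.
Because errors are independent across components, Cov(Tᵢ,Tⱼ) = Cov(Xᵢ,Xⱼ); the off-diagonal part of the true-score variance is the same as above.
True-score variance = [24.9²·0.59 + 14.3²·0.59] − 170.914 = 486.455 − 170.914 = 315.541.
Reliability = 315.541 / 653.586 = 0.483.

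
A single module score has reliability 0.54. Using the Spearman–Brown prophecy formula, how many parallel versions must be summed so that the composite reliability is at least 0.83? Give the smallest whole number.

k ≥ ρ*(1−ρ₁)/(ρ₁(1−ρ*)) = 0.83·0.46 / (0.54·0.17) = 4.159.
Smallest integer k = 5.

5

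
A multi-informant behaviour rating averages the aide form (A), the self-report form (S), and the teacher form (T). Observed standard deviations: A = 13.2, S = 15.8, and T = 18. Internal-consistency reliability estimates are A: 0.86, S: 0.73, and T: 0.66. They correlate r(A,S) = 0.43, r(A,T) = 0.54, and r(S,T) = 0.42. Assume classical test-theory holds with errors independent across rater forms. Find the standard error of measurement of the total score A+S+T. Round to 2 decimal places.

14.21

Var(total) = 747.88 + 674.866 = 1422.75.
True-score variance = 545.924 + 674.866 = 1220.79, so reliability = 0.8581.
Error variance = 1422.75 − 1220.79 = 201.956; SEM = √201.956 = 14.21.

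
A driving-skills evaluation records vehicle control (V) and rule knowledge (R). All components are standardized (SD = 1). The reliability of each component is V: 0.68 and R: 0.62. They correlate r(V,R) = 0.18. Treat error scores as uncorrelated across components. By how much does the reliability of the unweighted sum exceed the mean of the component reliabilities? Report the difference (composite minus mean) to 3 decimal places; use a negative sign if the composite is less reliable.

Var(sum) = 2 + 0.36 = 2.36; true-score variance = 1.3 + 0.36 = 1.66; composite reliability = 0.7034.
Mean component reliability = 0.6500.
Difference = 0.7034 − 0.6500 = 0.053.

0.053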